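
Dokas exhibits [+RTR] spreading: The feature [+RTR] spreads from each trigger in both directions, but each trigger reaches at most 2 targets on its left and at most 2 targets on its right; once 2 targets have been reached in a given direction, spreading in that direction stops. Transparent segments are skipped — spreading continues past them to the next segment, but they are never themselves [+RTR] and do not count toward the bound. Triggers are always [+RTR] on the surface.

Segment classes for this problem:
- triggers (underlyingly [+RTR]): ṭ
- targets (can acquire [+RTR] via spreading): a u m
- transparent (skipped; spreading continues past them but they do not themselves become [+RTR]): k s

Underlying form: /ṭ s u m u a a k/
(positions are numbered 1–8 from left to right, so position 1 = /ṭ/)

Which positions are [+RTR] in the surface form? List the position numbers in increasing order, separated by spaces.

1 3 4

From /ṭ/ at 1 rightward: 2 /s/ transparent; 3 /u/ → [+RTR]; 4 /m/ → [+RTR]; bound reached.
From /ṭ/ at 1 leftward: word edge.
Targets with no active source: positions 5 6 7 stay [-emphatic].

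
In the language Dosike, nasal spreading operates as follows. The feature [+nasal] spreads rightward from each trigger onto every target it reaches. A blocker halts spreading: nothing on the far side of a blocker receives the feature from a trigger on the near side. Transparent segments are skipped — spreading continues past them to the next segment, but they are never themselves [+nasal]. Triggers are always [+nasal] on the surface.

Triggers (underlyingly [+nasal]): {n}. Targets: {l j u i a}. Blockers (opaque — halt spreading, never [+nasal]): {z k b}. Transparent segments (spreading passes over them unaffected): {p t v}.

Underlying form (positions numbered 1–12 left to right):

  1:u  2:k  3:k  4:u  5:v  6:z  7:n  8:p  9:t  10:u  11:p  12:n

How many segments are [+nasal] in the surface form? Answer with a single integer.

3

From /n/ at 7 rightward: 8 /p/ transparent; 9 /t/ transparent; 10 /u/ → [+nasal]; 11 /p/ transparent; 12 /n/ is itself a trigger — this domain ends here.
From /n/ at 12 rightward: word edge.
Targets with no active source: positions 1 4 stay [-nasal].
[+nasal] positions on the surface: 7 10 12.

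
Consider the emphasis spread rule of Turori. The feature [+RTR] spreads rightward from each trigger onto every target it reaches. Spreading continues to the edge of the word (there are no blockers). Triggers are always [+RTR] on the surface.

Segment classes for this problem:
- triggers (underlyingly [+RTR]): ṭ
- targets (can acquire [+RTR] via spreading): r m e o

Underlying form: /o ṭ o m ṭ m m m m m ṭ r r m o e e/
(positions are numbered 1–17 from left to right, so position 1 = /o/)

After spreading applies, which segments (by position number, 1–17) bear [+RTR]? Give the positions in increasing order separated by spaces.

From /ṭ/ at 2 rightward: 3 /o/ → [+RTR]; 4 /m/ → [+RTR]; 5 /ṭ/ is itself a trigger — this domain ends here.
From /ṭ/ at 5 rightward: 6 /m/ → [+RTR]; 7 /m/ → [+RTR]; 8 /m/ → [+RTR]; 9 /m/ → [+RTR]; 10 /m/ → [+RTR]; 11 /ṭ/ is itself a trigger — this domain ends here.
From /ṭ/ at 11 rightward: 12 /r/ → [+RTR]; 13 /r/ → [+RTR]; 14 /m/ → [+RTR]; 15 /o/ → [+RTR]; 16 /e/ → [+RTR]; 17 /e/ → [+RTR]; word edge.
Target with no active source: position 1 stays [-emphatic].

2 3 4 5 6 7 8 9 10 11 12 13 14 15 16 17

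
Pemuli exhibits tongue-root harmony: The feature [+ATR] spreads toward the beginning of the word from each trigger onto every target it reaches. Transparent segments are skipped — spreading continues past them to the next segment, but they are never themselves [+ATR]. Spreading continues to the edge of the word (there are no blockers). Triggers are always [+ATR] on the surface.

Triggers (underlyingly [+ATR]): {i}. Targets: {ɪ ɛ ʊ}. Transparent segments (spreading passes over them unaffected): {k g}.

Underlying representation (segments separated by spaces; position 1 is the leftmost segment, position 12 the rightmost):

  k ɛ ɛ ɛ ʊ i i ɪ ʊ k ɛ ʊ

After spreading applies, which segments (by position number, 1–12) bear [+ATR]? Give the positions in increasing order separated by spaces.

2 3 4 5 6 7

From /i/ at 6 leftward: 5 /ʊ/ → [+ATR]; 4 /ɛ/ → [+ATR]; 3 /ɛ/ → [+ATR]; 2 /ɛ/ → [+ATR]; 1 /k/ transparent; word edge.
From /i/ at 7 leftward: 6 /i/ is itself a trigger — this domain ends here.
Targets with no active source: positions 8 9 11 12 stay [-ATR].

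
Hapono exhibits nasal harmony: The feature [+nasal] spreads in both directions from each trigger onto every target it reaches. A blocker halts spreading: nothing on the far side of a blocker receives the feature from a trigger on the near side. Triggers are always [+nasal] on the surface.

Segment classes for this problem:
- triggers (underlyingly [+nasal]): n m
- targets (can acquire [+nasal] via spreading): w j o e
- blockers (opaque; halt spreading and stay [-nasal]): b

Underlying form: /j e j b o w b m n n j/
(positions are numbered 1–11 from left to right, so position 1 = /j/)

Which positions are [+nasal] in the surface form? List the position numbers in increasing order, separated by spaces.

8 9 10 11

From /m/ at 8 rightward: 9 /n/ is itself a trigger — this domain ends here.
From /m/ at 8 leftward: 7 /b/ blocks.
From /n/ at 9 rightward: 10 /n/ is itself a trigger — this domain ends here.
From /n/ at 9 leftward: 8 /m/ is itself a trigger — this domain ends here.
From /n/ at 10 rightward: 11 /j/ → [+nasal]; word edge.
From /n/ at 10 leftward: 9 /n/ is itself a trigger — this domain ends here.
Targets with no active source: positions 1 2 3 5 6 stay [-nasal].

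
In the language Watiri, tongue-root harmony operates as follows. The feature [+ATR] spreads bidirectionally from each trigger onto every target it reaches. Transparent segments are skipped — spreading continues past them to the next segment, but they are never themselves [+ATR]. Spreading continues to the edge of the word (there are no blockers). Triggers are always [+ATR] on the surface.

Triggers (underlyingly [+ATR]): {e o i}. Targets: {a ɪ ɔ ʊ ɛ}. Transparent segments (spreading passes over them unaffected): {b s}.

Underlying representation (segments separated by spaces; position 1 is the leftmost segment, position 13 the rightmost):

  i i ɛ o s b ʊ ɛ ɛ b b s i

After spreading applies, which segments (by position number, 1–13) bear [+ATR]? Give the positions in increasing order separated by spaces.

1 2 3 4 7 8 9 13

From /i/ at 1 rightward: 2 /i/ is itself a trigger — this domain ends here.
From /i/ at 1 leftward: word edge.
From /i/ at 2 rightward: 3 /ɛ/ → [+ATR]; 4 /o/ is itself a trigger — this domain ends here.
From /i/ at 2 leftward: 1 /i/ is itself a trigger — this domain ends here.
From /o/ at 4 rightward: 5 /s/ transparent; 6 /b/ transparent; 7 /ʊ/ → [+ATR]; 8 /ɛ/ → [+ATR]; 9 /ɛ/ → [+ATR]; 10 /b/ transparent; 11 /b/ transparent; 12 /s/ transparent; 13 /i/ is itself a trigger — this domain ends here.
From /o/ at 4 leftward: 3 /ɛ/ → [+ATR]; 2 /i/ is itself a trigger — this domain ends here.
From /i/ at 13 rightward: word edge.
From /i/ at 13 leftward: 12 /s/ transparent; 11 /b/ transparent; 10 /b/ transparent; 9 /ɛ/ → [+ATR]; 8 /ɛ/ → [+ATR]; 7 /ʊ/ → [+ATR]; 6 /b/ transparent; 5 /s/ transparent; 4 /o/ is itself a trigger — this domain ends here.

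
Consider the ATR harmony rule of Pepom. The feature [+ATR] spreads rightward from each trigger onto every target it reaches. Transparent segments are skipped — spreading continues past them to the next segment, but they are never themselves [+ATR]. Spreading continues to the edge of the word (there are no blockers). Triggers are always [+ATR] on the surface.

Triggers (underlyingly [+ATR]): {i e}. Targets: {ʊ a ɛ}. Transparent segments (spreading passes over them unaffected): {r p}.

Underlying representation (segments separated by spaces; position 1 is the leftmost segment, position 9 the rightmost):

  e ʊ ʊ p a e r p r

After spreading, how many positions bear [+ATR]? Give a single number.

From /e/ at 1 rightward: 2 /ʊ/ → [+ATR]; 3 /ʊ/ → [+ATR]; 4 /p/ transparent; 5 /a/ → [+ATR]; 6 /e/ is itself a trigger — this domain ends here.
From /e/ at 6 rightward: 7 /r/ transparent; 8 /p/ transparent; 9 /r/ transparent; word edge.
[+ATR] positions on the surface: 1 2 3 5 6.

5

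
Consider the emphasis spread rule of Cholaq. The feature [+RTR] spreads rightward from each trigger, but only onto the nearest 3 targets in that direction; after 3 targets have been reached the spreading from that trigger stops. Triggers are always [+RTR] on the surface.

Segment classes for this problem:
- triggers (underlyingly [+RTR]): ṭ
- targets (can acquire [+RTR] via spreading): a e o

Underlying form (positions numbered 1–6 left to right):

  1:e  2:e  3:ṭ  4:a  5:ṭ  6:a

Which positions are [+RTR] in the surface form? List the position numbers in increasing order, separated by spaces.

From /ṭ/ at 3 rightward: 4 /a/ → [+RTR]; 5 /ṭ/ is itself a trigger — this domain ends here.
From /ṭ/ at 5 rightward: 6 /a/ → [+RTR]; word edge.
Targets with no active source: positions 1 2 stay [-emphatic].

3 4 5 6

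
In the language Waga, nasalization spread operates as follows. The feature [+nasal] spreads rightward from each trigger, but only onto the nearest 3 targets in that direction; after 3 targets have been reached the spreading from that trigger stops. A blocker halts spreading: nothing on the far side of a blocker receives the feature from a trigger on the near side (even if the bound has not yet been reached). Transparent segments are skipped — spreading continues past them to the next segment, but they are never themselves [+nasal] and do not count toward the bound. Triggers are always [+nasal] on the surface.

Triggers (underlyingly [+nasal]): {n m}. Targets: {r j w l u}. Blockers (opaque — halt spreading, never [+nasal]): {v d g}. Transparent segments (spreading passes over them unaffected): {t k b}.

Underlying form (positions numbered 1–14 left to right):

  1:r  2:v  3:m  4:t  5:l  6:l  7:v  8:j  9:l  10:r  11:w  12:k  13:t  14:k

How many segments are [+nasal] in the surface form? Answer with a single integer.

From /m/ at 3 rightward: 4 /t/ transparent; 5 /l/ → [+nasal]; 6 /l/ → [+nasal]; 7 /v/ blocks.
Targets with no active source: positions 1 8 9 10 11 stay [-nasal].
[+nasal] positions on the surface: 3 5 6.

3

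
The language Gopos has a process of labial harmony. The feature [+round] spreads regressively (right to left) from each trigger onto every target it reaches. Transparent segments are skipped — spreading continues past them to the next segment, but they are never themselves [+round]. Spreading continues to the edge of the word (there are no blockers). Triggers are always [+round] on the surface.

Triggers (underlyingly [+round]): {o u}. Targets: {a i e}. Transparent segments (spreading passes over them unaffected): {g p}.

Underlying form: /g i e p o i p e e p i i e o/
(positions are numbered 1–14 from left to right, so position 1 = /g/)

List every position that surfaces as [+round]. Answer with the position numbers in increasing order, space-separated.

From /o/ at 5 leftward: 4 /p/ transparent; 3 /e/ → [+round]; 2 /i/ → [+round]; 1 /g/ transparent; word edge.
From /o/ at 14 leftward: 13 /e/ → [+round]; 12 /i/ → [+round]; 11 /i/ → [+round]; 10 /p/ transparent; 9 /e/ → [+round]; 8 /e/ → [+round]; 7 /p/ transparent; 6 /i/ → [+round]; 5 /o/ is itself a trigger — this domain ends here.

2 3 5 6 8 9 11 12 13 14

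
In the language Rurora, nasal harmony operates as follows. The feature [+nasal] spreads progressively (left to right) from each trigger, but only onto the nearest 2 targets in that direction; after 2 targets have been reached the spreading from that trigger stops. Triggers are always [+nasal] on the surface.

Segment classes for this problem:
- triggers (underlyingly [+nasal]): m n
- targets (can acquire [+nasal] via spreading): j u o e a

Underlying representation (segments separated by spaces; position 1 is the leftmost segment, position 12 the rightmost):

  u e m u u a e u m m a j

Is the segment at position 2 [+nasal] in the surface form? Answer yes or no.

From /m/ at 3 rightward: 4 /u/ → [+nasal]; 5 /u/ → [+nasal]; bound reached.
From /m/ at 9 rightward: 10 /m/ is itself a trigger — this domain ends here.
From /m/ at 10 rightward: 11 /a/ → [+nasal]; 12 /j/ → [+nasal]; bound reached.
Targets with no active source: positions 1 2 6 7 8 stay [-nasal].
[+nasal] positions on the surface: 3 4 5 9 10 11 12.

no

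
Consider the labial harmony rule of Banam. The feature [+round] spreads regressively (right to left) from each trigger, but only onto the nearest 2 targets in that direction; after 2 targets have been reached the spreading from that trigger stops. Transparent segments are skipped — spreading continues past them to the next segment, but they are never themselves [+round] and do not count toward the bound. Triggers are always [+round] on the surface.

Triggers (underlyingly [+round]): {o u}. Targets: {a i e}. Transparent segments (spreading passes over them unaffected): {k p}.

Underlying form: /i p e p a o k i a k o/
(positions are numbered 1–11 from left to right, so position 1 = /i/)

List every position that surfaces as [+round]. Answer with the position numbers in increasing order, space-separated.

3 5 6 8 9 11

From /o/ at 6 leftward: 5 /a/ → [+round]; 4 /p/ transparent; 3 /e/ → [+round]; bound reached.
From /o/ at 11 leftward: 10 /k/ transparent; 9 /a/ → [+round]; 8 /i/ → [+round]; bound reached.
Target with no active source: position 1 stays [-round].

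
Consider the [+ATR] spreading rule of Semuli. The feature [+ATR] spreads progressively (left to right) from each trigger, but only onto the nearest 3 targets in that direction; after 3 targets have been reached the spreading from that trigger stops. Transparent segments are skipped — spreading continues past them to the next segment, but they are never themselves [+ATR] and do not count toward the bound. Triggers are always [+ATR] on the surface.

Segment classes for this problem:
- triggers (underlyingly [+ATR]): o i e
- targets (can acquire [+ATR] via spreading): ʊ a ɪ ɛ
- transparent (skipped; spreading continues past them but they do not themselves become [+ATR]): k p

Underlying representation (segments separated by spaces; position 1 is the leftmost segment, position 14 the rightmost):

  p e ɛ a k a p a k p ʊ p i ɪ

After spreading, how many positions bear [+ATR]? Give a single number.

6

From /e/ at 2 rightward: 3 /ɛ/ → [+ATR]; 4 /a/ → [+ATR]; 5 /k/ transparent; 6 /a/ → [+ATR]; bound reached.
From /i/ at 13 rightward: 14 /ɪ/ → [+ATR]; word edge.
Targets with no active source: positions 8 11 stay [-ATR].
[+ATR] positions on the surface: 2 3 4 6 13 14.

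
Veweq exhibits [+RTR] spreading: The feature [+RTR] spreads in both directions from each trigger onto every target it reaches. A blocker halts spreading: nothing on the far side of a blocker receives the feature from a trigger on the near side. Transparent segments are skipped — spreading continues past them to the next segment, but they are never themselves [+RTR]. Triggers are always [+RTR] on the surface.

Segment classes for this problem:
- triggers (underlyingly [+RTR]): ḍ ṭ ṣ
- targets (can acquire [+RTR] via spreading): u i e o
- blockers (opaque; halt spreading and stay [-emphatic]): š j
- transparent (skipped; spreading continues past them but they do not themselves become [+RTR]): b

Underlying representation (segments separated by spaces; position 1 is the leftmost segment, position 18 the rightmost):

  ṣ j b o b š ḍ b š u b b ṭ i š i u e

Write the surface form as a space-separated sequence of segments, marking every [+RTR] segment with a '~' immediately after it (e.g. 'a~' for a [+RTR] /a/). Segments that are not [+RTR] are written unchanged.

ṣ~ j b o b š ḍ~ b š u~ b b ṭ~ i~ š i u e

From /ṣ/ at 1 rightward: 2 /j/ blocks.
From /ṣ/ at 1 leftward: word edge.
From /ḍ/ at 7 rightward: 8 /b/ transparent; 9 /š/ blocks.
From /ḍ/ at 7 leftward: 6 /š/ blocks.
From /ṭ/ at 13 rightward: 14 /i/ → [+RTR]; 15 /š/ blocks.
From /ṭ/ at 13 leftward: 12 /b/ transparent; 11 /b/ transparent; 10 /u/ → [+RTR]; 9 /š/ blocks.
Targets with no active source: positions 4 16 17 18 stay [-emphatic].
[+RTR] positions on the surface: 1 7 10 13 14.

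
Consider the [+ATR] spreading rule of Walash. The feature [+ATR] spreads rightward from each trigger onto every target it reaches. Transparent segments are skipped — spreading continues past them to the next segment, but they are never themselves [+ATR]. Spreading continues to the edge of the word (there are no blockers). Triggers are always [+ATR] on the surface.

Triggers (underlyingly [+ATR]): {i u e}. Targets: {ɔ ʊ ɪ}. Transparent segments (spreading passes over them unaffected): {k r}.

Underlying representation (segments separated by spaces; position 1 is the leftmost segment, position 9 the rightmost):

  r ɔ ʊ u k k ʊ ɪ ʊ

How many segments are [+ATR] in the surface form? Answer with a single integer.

From /u/ at 4 rightward: 5 /k/ transparent; 6 /k/ transparent; 7 /ʊ/ → [+ATR]; 8 /ɪ/ → [+ATR]; 9 /ʊ/ → [+ATR]; word edge.
Targets with no active source: positions 2 3 stay [-ATR].
[+ATR] positions on the surface: 4 7 8 9.

4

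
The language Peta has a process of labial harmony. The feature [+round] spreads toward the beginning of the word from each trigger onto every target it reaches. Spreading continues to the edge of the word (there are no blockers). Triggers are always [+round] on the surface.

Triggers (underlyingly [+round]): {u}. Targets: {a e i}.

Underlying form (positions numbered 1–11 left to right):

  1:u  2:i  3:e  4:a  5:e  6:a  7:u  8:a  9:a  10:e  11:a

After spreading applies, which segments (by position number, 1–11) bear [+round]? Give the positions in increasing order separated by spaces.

From /u/ at 1 leftward: word edge.
From /u/ at 7 leftward: 6 /a/ → [+round]; 5 /e/ → [+round]; 4 /a/ → [+round]; 3 /e/ → [+round]; 2 /i/ → [+round]; 1 /u/ is itself a trigger — this domain ends here.
Targets with no active source: positions 8 9 10 11 stay [-round].

1 2 3 4 5 6 7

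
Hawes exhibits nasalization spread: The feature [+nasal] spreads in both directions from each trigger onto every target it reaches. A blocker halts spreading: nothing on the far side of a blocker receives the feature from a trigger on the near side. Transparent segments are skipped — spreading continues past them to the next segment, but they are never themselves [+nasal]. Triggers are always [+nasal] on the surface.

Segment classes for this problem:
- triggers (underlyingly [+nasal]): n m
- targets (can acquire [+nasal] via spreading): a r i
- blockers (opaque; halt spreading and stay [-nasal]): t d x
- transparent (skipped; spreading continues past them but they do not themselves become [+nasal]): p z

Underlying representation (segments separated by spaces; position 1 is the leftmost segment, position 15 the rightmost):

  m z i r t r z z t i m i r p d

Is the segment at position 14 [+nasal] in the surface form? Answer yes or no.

From /m/ at 1 rightward: 2 /z/ transparent; 3 /i/ → [+nasal]; 4 /r/ → [+nasal]; 5 /t/ blocks.
From /m/ at 1 leftward: word edge.
From /m/ at 11 rightward: 12 /i/ → [+nasal]; 13 /r/ → [+nasal]; 14 /p/ transparent; 15 /d/ blocks.
From /m/ at 11 leftward: 10 /i/ → [+nasal]; 9 /t/ blocks.
Target with no active source: position 6 stays [-nasal].
[+nasal] positions on the surface: 1 3 4 10 11 12 13.

no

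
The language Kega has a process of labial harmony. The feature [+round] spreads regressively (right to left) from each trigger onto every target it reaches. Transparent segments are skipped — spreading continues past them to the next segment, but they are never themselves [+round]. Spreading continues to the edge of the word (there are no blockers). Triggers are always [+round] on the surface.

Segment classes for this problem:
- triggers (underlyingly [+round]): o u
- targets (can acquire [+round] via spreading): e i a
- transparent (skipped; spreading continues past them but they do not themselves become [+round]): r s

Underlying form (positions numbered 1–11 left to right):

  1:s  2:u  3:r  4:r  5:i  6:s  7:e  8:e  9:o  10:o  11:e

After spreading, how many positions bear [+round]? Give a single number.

From /u/ at 2 leftward: 1 /s/ transparent; word edge.
From /o/ at 9 leftward: 8 /e/ → [+round]; 7 /e/ → [+round]; 6 /s/ transparent; 5 /i/ → [+round]; 4 /r/ transparent; 3 /r/ transparent; 2 /u/ is itself a trigger — this domain ends here.
From /o/ at 10 leftward: 9 /o/ is itself a trigger — this domain ends here.
Target with no active source: position 11 stays [-round].
[+round] positions on the surface: 2 5 7 8 9 10.

6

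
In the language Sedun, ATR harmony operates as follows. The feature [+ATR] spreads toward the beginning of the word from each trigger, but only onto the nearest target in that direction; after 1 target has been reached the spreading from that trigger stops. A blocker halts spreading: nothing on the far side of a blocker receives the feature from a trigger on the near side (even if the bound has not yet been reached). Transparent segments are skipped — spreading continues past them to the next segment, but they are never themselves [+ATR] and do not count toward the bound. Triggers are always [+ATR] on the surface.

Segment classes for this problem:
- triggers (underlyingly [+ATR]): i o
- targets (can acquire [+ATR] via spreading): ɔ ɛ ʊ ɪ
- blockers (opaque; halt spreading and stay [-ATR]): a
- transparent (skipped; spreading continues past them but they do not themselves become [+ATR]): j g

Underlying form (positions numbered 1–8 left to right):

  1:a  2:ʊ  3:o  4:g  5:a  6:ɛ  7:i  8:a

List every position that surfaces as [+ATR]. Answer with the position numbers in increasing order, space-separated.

2 3 6 7

From /o/ at 3 leftward: 2 /ʊ/ → [+ATR]; bound reached.
From /i/ at 7 leftward: 6 /ɛ/ → [+ATR]; bound reached.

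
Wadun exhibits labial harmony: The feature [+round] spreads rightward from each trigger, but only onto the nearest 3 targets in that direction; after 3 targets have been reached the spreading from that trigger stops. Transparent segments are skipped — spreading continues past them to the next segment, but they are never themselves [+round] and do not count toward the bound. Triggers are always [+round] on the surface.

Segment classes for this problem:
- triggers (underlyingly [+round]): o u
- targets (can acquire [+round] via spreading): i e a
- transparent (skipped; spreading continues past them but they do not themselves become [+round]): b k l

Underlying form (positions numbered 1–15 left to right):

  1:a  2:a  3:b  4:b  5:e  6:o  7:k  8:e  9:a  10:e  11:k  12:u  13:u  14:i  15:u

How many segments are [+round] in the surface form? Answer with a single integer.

From /o/ at 6 rightward: 7 /k/ transparent; 8 /e/ → [+round]; 9 /a/ → [+round]; 10 /e/ → [+round]; bound reached.
From /u/ at 12 rightward: 13 /u/ is itself a trigger — this domain ends here.
From /u/ at 13 rightward: 14 /i/ → [+round]; 15 /u/ is itself a trigger — this domain ends here.
From /u/ at 15 rightward: word edge.
Targets with no active source: positions 1 2 5 stay [-round].
[+round] positions on the surface: 6 8 9 10 12 13 14 15.

8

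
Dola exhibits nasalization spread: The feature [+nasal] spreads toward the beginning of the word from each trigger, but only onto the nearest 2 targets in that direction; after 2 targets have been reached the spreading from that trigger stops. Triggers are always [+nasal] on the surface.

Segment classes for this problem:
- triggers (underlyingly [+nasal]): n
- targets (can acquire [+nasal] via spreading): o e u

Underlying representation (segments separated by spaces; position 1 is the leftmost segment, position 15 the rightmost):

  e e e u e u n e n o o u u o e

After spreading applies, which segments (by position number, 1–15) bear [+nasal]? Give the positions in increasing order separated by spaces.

5 6 7 8 9

From /n/ at 7 leftward: 6 /u/ → [+nasal]; 5 /e/ → [+nasal]; bound reached.
From /n/ at 9 leftward: 8 /e/ → [+nasal]; 7 /n/ is itself a trigger — this domain ends here.
Targets with no active source: positions 1 2 3 4 10 11 12 13 14 15 stay [-nasal].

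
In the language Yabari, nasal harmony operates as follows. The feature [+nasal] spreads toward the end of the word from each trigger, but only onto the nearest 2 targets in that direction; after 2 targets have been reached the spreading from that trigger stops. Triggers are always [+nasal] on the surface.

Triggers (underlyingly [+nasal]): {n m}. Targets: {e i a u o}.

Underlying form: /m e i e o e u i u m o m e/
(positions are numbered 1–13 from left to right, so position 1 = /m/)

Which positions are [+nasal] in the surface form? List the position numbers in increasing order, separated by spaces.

From /m/ at 1 rightward: 2 /e/ → [+nasal]; 3 /i/ → [+nasal]; bound reached.
From /m/ at 10 rightward: 11 /o/ → [+nasal]; 12 /m/ is itself a trigger — this domain ends here.
From /m/ at 12 rightward: 13 /e/ → [+nasal]; word edge.
Targets with no active source: positions 4 5 6 7 8 9 stay [-nasal].

1 2 3 10 11 12 13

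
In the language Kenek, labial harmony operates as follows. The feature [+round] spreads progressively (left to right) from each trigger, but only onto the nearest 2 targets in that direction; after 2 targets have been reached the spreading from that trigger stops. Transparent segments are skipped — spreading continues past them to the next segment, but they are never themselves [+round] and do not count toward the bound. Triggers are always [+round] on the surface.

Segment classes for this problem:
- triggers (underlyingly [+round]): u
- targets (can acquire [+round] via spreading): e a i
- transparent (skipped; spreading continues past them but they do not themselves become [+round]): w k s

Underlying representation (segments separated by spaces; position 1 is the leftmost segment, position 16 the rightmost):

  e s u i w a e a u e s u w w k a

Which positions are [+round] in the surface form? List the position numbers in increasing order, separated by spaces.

3 4 6 9 10 12 16

From /u/ at 3 rightward: 4 /i/ → [+round]; 5 /w/ transparent; 6 /a/ → [+round]; bound reached.
From /u/ at 9 rightward: 10 /e/ → [+round]; 11 /s/ transparent; 12 /u/ is itself a trigger — this domain ends here.
From /u/ at 12 rightward: 13 /w/ transparent; 14 /w/ transparent; 15 /k/ transparent; 16 /a/ → [+round]; word edge.
Targets with no active source: positions 1 7 8 stay [-round].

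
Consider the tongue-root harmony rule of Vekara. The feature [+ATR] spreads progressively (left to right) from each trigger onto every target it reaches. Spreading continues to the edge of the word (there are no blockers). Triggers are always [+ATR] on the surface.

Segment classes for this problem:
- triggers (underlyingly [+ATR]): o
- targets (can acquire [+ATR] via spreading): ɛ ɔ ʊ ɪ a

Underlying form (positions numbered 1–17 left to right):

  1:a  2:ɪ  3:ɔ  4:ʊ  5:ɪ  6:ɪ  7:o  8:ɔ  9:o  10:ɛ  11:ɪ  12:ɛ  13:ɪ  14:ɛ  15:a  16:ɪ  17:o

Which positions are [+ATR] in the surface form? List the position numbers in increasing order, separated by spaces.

From /o/ at 7 rightward: 8 /ɔ/ → [+ATR]; 9 /o/ is itself a trigger — this domain ends here.
From /o/ at 9 rightward: 10 /ɛ/ → [+ATR]; 11 /ɪ/ → [+ATR]; 12 /ɛ/ → [+ATR]; 13 /ɪ/ → [+ATR]; 14 /ɛ/ → [+ATR]; 15 /a/ → [+ATR]; 16 /ɪ/ → [+ATR]; 17 /o/ is itself a trigger — this domain ends here.
From /o/ at 17 rightward: word edge.
Targets with no active source: positions 1 2 3 4 5 6 stay [-ATR].

7 8 9 10 11 12 13 14 15 16 17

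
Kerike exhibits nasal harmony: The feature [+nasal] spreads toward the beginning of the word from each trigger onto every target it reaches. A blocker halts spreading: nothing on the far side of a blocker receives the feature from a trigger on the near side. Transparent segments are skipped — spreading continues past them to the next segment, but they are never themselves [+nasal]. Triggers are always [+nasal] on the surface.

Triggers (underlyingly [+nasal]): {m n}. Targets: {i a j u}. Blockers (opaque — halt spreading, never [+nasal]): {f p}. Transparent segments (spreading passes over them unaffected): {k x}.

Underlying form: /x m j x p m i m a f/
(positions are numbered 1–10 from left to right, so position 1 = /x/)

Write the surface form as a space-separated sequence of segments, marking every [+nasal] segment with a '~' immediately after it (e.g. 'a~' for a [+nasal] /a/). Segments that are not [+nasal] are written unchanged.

From /m/ at 2 leftward: 1 /x/ transparent; word edge.
From /m/ at 6 leftward: 5 /p/ blocks.
From /m/ at 8 leftward: 7 /i/ → [+nasal]; 6 /m/ is itself a trigger — this domain ends here.
Targets with no active source: positions 3 9 stay [-nasal].
[+nasal] positions on the surface: 2 6 7 8.

x m~ j x p m~ i~ m~ a f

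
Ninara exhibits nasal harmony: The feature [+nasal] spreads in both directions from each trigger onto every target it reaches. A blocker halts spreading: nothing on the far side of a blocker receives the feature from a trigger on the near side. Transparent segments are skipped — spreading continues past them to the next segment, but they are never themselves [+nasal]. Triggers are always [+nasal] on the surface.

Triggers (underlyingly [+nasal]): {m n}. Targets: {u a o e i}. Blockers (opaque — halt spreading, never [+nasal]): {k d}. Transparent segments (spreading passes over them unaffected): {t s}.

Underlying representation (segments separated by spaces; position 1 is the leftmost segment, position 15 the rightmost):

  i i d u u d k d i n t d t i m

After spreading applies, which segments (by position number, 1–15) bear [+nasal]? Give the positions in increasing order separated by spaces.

9 10 14 15

From /n/ at 10 rightward: 11 /t/ transparent; 12 /d/ blocks.
From /n/ at 10 leftward: 9 /i/ → [+nasal]; 8 /d/ blocks.
From /m/ at 15 rightward: word edge.
From /m/ at 15 leftward: 14 /i/ → [+nasal]; 13 /t/ transparent; 12 /d/ blocks.
Targets with no active source: positions 1 2 4 5 stay [-nasal].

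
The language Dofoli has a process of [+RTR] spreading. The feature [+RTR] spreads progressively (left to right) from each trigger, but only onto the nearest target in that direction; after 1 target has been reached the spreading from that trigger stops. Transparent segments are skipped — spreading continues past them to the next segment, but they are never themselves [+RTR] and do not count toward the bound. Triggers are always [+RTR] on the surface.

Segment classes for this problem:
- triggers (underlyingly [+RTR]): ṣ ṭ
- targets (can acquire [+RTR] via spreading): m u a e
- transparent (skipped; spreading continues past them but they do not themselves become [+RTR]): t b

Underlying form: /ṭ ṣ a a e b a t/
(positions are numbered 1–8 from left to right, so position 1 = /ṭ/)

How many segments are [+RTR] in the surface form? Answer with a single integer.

3

From /ṭ/ at 1 rightward: 2 /ṣ/ is itself a trigger — this domain ends here.
From /ṣ/ at 2 rightward: 3 /a/ → [+RTR]; bound reached.
Targets with no active source: positions 4 5 7 stay [-emphatic].
[+RTR] positions on the surface: 1 2 3.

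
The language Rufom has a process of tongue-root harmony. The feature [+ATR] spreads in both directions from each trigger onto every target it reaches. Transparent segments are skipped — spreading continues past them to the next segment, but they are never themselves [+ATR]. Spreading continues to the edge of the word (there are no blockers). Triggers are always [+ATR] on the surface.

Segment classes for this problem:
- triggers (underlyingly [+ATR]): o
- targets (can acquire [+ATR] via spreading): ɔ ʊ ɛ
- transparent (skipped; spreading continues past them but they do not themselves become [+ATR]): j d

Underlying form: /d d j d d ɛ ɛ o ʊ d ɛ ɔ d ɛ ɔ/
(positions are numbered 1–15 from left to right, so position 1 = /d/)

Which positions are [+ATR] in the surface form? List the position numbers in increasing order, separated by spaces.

From /o/ at 8 rightward: 9 /ʊ/ → [+ATR]; 10 /d/ transparent; 11 /ɛ/ → [+ATR]; 12 /ɔ/ → [+ATR]; 13 /d/ transparent; 14 /ɛ/ → [+ATR]; 15 /ɔ/ → [+ATR]; word edge.
From /o/ at 8 leftward: 7 /ɛ/ → [+ATR]; 6 /ɛ/ → [+ATR]; 5 /d/ transparent; 4 /d/ transparent; 3 /j/ transparent; 2 /d/ transparent; 1 /d/ transparent; word edge.

6 7 8 9 11 12 14 15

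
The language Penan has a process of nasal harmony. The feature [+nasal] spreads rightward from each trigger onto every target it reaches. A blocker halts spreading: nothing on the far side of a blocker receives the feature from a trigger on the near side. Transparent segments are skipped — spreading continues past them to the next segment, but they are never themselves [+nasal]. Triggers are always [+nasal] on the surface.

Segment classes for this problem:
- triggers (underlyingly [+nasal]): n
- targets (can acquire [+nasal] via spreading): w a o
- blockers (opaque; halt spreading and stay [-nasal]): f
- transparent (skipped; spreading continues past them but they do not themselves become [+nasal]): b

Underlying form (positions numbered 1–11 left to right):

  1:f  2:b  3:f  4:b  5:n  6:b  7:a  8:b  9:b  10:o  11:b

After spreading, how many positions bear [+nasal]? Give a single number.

3

From /n/ at 5 rightward: 6 /b/ transparent; 7 /a/ → [+nasal]; 8 /b/ transparent; 9 /b/ transparent; 10 /o/ → [+nasal]; 11 /b/ transparent; word edge.
[+nasal] positions on the surface: 5 7 10.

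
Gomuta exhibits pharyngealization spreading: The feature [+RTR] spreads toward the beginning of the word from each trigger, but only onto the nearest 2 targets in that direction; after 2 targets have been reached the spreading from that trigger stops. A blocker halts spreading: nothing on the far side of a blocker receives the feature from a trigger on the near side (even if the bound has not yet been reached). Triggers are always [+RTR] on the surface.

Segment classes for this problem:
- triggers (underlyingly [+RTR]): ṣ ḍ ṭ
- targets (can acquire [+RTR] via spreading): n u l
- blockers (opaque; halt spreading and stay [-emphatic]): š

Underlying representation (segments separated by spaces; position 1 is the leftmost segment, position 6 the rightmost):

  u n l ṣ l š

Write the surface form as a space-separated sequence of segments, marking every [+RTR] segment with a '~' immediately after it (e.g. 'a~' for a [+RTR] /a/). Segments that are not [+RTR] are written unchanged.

From /ṣ/ at 4 leftward: 3 /l/ → [+RTR]; 2 /n/ → [+RTR]; bound reached.
Targets with no active source: positions 1 5 stay [-emphatic].
[+RTR] positions on the surface: 2 3 4.

u n~ l~ ṣ~ l š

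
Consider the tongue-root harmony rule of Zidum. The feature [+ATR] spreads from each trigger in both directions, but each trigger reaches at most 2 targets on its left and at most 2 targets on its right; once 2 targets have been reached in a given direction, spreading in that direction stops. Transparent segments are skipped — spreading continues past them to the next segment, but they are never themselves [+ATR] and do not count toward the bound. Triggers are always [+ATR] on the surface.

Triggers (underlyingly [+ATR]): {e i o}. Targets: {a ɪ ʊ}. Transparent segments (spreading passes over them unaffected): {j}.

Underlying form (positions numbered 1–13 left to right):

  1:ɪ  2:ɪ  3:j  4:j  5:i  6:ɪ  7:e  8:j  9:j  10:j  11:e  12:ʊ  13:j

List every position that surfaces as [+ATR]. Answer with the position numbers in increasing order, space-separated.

From /i/ at 5 rightward: 6 /ɪ/ → [+ATR]; 7 /e/ is itself a trigger — this domain ends here.
From /i/ at 5 leftward: 4 /j/ transparent; 3 /j/ transparent; 2 /ɪ/ → [+ATR]; 1 /ɪ/ → [+ATR]; bound reached.
From /e/ at 7 rightward: 8 /j/ transparent; 9 /j/ transparent; 10 /j/ transparent; 11 /e/ is itself a trigger — this domain ends here.
From /e/ at 7 leftward: 6 /ɪ/ → [+ATR]; 5 /i/ is itself a trigger — this domain ends here.
From /e/ at 11 rightward: 12 /ʊ/ → [+ATR]; 13 /j/ transparent; word edge.
From /e/ at 11 leftward: 10 /j/ transparent; 9 /j/ transparent; 8 /j/ transparent; 7 /e/ is itself a trigger — this domain ends here.

1 2 5 6 7 11 12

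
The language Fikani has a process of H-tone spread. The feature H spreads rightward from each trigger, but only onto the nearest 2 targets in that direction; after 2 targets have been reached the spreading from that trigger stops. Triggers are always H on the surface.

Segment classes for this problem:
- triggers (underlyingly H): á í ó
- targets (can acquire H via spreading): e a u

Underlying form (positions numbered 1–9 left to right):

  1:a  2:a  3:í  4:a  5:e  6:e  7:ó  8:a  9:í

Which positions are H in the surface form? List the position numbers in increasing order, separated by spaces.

3 4 5 7 8 9

From /í/ at 3 rightward: 4 /a/ → H; 5 /e/ → H; bound reached.
From /ó/ at 7 rightward: 8 /a/ → H; 9 /í/ is itself a trigger — this domain ends here.
From /í/ at 9 rightward: word edge.
Targets with no active source: positions 1 2 6 stay [-high tone].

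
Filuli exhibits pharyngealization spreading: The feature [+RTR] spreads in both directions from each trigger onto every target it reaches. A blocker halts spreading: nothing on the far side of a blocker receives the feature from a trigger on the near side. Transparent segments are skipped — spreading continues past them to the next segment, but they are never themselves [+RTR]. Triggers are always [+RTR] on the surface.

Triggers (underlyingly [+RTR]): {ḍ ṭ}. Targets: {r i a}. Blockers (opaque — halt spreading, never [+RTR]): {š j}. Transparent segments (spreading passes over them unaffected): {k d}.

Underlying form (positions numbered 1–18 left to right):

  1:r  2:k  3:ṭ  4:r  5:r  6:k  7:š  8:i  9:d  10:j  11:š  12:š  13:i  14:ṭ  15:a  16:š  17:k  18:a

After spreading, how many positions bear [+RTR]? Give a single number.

From /ṭ/ at 3 rightward: 4 /r/ → [+RTR]; 5 /r/ → [+RTR]; 6 /k/ transparent; 7 /š/ blocks.
From /ṭ/ at 3 leftward: 2 /k/ transparent; 1 /r/ → [+RTR]; word edge.
From /ṭ/ at 14 rightward: 15 /a/ → [+RTR]; 16 /š/ blocks.
From /ṭ/ at 14 leftward: 13 /i/ → [+RTR]; 12 /š/ blocks.
Targets with no active source: positions 8 18 stay [-emphatic].
[+RTR] positions on the surface: 1 3 4 5 13 14 15.

7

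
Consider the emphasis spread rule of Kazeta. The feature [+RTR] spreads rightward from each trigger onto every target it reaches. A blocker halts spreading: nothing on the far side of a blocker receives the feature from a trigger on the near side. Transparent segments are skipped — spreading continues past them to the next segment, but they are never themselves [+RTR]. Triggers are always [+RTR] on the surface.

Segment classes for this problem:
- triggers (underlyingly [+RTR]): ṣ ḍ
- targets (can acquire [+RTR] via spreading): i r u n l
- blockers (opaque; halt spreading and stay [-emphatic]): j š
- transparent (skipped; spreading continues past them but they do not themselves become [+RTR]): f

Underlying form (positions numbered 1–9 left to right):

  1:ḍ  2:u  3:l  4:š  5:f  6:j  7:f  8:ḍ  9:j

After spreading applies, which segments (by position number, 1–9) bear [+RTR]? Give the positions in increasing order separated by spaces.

From /ḍ/ at 1 rightward: 2 /u/ → [+RTR]; 3 /l/ → [+RTR]; 4 /š/ blocks.
From /ḍ/ at 8 rightward: 9 /j/ blocks.

1 2 3 8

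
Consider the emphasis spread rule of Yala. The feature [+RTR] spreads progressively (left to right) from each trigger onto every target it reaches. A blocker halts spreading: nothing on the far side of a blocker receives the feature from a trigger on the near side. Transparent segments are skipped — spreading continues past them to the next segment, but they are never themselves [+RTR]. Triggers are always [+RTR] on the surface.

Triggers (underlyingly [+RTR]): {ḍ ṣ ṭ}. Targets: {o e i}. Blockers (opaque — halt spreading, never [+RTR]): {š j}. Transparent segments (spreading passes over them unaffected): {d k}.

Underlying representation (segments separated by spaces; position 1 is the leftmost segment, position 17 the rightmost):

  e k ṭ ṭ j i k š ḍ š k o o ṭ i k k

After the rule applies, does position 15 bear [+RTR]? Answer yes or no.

yes

From /ṭ/ at 3 rightward: 4 /ṭ/ is itself a trigger — this domain ends here.
From /ṭ/ at 4 rightward: 5 /j/ blocks.
From /ḍ/ at 9 rightward: 10 /š/ blocks.
From /ṭ/ at 14 rightward: 15 /i/ → [+RTR]; 16 /k/ transparent; 17 /k/ transparent; word edge.
Targets with no active source: positions 1 6 12 13 stay [-emphatic].
[+RTR] positions on the surface: 3 4 9 14 15.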